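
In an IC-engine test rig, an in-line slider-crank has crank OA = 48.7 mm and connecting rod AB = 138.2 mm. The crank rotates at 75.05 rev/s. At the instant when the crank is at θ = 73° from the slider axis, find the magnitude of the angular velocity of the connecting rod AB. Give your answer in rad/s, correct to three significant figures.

51.6

ω = 471.6 rad/s (converted from 75.05 rev/s).
The rod makes angle φ with the slider axis where L sinφ = r sinθ; differentiating, L cosφ·φ̇ = r ω cosθ.
L cosφ = √(L² − r² sin²θ) = 0.13012 m.
|ω_rod| = r ω |cosθ| / √(L² − r² sin²θ) = 0.0487·471.6·0.29237/0.13012 = 51.602 rad/s.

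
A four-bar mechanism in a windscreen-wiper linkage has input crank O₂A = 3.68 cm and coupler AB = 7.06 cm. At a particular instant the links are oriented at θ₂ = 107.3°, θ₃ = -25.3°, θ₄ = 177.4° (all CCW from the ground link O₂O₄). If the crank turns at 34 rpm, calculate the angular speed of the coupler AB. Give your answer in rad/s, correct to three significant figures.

ω₂ = 3.56 rad/s (from 34 rpm).
Differentiating the loop-closure r₂e^{iθ₂}+r₃e^{iθ₃}=r₁+r₄e^{iθ₄} gives r₂ω₂e^{iθ₂}+r₃ω₃e^{iθ₃}=r₄ω₄e^{iθ₄}.
Eliminating the other unknown: ω₃ = r₂ω₂ sin(θ₄−θ₂) / [r₃ sin(θ₃−θ₄)].
Numerator sine = +0.94029; denominator sine = +0.38591.
Result = 0.0368·3.56·(+0.94029) / (0.0706·(+0.38591)) = +4.522 rad/s; magnitude 4.522 rad/s.

4.52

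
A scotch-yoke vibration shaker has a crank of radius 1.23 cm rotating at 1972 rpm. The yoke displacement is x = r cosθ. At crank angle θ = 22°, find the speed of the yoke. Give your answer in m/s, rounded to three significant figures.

0.952

ω = 206.5 rad/s (from 1972 rpm).
x = r cosθ ⇒ ẋ = −rω sinθ.
|v| = rω|sinθ| = 0.0123·206.5·|sin 22°| = 0.95152 m/s.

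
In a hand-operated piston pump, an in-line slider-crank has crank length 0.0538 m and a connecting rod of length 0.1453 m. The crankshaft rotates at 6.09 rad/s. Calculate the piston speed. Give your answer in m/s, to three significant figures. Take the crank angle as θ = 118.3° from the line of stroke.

0.235

ω = 6.09 rad/s
For an in-line slider-crank, x = r cosθ + √(L² − r² sin²θ), so v = −rω sinθ·[1 + r cosθ/√(L² − r² sin²θ)].
With r = 0.0538 m, L = 0.1453 m, θ = 118.3°: √(L² − r² sin²θ) = 0.13736 m.
v = −0.0538·6.09·0.88048·[1 + 0.0538·-0.47409/0.13736] = -0.23491 m/s.
|v| = 0.23491 m/s.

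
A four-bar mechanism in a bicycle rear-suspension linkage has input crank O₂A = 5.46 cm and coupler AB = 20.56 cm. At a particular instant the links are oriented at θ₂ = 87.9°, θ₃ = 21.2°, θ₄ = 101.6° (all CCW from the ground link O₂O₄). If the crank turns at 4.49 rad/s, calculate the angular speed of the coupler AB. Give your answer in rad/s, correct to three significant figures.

0.286

ω₂ = 4.49 rad/s
Differentiating the loop-closure r₂e^{iθ₂}+r₃e^{iθ₃}=r₁+r₄e^{iθ₄} gives r₂ω₂e^{iθ₂}+r₃ω₃e^{iθ₃}=r₄ω₄e^{iθ₄}.
Eliminating the other unknown: ω₃ = r₂ω₂ sin(θ₄−θ₂) / [r₃ sin(θ₃−θ₄)].
Numerator sine = +0.23684; denominator sine = -0.98600.
Result = 0.0546·4.49·(+0.23684) / (0.2056·(-0.98600)) = -0.28641 rad/s; magnitude 0.28641 rad/s.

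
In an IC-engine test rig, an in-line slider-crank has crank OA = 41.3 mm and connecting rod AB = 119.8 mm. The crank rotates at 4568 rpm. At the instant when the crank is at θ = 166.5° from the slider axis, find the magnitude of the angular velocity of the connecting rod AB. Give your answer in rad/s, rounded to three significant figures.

161

ω = 478.4 rad/s (converted from 4568 rpm).
The rod makes angle φ with the slider axis where L sinφ = r sinθ; differentiating, L cosφ·φ̇ = r ω cosθ.
L cosφ = √(L² − r² sin²θ) = 0.11941 m.
|ω_rod| = r ω |cosθ| / √(L² − r² sin²θ) = 0.0413·478.4·0.97237/0.11941 = 160.88 rad/s.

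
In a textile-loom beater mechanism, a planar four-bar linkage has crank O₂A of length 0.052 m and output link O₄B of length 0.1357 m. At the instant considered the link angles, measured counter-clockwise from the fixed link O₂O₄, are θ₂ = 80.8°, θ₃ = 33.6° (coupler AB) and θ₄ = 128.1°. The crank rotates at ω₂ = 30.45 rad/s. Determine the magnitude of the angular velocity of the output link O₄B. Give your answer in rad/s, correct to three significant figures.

ω₂ = 30.45 rad/s
Differentiating the loop-closure r₂e^{iθ₂}+r₃e^{iθ₃}=r₁+r₄e^{iθ₄} gives r₂ω₂e^{iθ₂}+r₃ω₃e^{iθ₃}=r₄ω₄e^{iθ₄}.
Eliminating the other unknown: ω₄ = r₂ω₂ sin(θ₂−θ₃) / [r₄ sin(θ₄−θ₃)].
Numerator sine = +0.73373; denominator sine = +0.99692.
Result = 0.052·30.45·(+0.73373) / (0.1357·(+0.99692)) = +8.5879 rad/s; magnitude 8.5879 rad/s.

8.59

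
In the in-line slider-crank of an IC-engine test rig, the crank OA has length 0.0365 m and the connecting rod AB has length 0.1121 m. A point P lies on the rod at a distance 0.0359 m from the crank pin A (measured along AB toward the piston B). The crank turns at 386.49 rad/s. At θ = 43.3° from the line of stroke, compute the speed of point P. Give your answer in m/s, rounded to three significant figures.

ω = 386.5 rad/s.  Crank-pin speed |V_A| = rω = 14.107 m/s, perpendicular to OA.
Rod angle: sinφ = −(r/L) sinθ ⇒ φ = -12.903°; ω_rod = −rω cosθ/√(L²−r²sin²θ) = -93.957 rad/s.
V_P = V_A + ω_rod × AP, with AP = 0.0359 m along the rod.
Components: V_Px = −rω sinθ − a·ω_rod·sinφ = -10.428 m/s;  V_Py = rω cosθ + a·ω_rod·cosφ = +6.9787 m/s.
|V_P| = √(V_Px² + V_Py²) = 12.548 m/s.

12.5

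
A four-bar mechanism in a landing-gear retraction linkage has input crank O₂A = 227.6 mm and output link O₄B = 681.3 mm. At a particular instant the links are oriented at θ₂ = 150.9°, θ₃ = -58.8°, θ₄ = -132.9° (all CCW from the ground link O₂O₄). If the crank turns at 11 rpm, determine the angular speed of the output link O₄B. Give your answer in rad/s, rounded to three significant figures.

0.198

ω₂ = 1.152 rad/s (from 11 rpm).
Differentiating the loop-closure r₂e^{iθ₂}+r₃e^{iθ₃}=r₁+r₄e^{iθ₄} gives r₂ω₂e^{iθ₂}+r₃ω₃e^{iθ₃}=r₄ω₄e^{iθ₄}.
Eliminating the other unknown: ω₄ = r₂ω₂ sin(θ₂−θ₃) / [r₄ sin(θ₄−θ₃)].
Numerator sine = -0.49546; denominator sine = -0.96174.
Result = 0.2276·1.152·(-0.49546) / (0.6813·(-0.96174)) = +0.19825 rad/s; magnitude 0.19825 rad/s.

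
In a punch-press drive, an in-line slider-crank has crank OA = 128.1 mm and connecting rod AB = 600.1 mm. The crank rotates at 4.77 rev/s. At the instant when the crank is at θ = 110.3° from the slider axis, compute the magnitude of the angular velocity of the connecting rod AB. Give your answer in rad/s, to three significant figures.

ω = 29.97 rad/s (converted from 4.77 rev/s).
The rod makes angle φ with the slider axis where L sinφ = r sinθ; differentiating, L cosφ·φ̇ = r ω cosθ.
L cosφ = √(L² − r² sin²θ) = 0.58795 m.
|ω_rod| = r ω |cosθ| / √(L² − r² sin²θ) = 0.1281·29.97·0.34694/0.58795 = 2.2655 rad/s.

2.27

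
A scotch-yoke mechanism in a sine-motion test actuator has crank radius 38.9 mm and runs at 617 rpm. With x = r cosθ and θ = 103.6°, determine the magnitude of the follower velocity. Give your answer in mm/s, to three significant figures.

2440

ω = 64.61 rad/s (from 617 rpm).
x = r cosθ ⇒ ẋ = −rω sinθ.
|v| = rω|sinθ| = 0.0389·64.61·|sin 103.6°| = 2.4429 m/s = 2442.9 mm/s.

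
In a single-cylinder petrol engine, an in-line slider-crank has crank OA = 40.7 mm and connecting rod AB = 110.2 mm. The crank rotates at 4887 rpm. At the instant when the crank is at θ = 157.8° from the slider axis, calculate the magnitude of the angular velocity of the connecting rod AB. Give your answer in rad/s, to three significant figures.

ω = 511.8 rad/s (converted from 4887 rpm).
The rod makes angle φ with the slider axis where L sinφ = r sinθ; differentiating, L cosφ·φ̇ = r ω cosθ.
L cosφ = √(L² − r² sin²θ) = 0.10912 m.
|ω_rod| = r ω |cosθ| / √(L² − r² sin²θ) = 0.0407·511.8·0.92587/0.10912 = 176.73 rad/s.

177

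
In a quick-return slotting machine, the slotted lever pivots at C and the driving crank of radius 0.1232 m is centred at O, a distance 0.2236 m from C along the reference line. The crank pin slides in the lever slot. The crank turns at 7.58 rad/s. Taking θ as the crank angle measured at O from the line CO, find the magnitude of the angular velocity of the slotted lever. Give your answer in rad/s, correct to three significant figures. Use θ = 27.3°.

2.63

ω = 7.58 rad/s
Crank pin A relative to C: A = (d + r cosθ, r sinθ); lever angle φ = atan2(r sinθ, d + r cosθ).
Differentiating tanφ: φ̇ = rω(d cosθ + r)/(d² + r² + 2dr cosθ).
d² + r² + 2dr cosθ = |CA|² = 0.114134 m²;  d cosθ + r = +0.32189 m.
|ω_lever| = |0.1232·7.58·+0.32189| / 0.114134 = 2.6338 rad/s.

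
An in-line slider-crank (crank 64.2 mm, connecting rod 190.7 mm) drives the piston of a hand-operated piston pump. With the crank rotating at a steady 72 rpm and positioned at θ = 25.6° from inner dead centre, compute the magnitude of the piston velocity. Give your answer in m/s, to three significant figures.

ω = 2π·72/60 = 7.54 rad/s
For an in-line slider-crank, x = r cosθ + √(L² − r² sin²θ), so v = −rω sinθ·[1 + r cosθ/√(L² − r² sin²θ)].
With r = 0.0642 m, L = 0.1907 m, θ = 25.6°: √(L² − r² sin²θ) = 0.18867 m.
v = −0.0642·7.54·0.43209·[1 + 0.0642·0.90183/0.18867] = -0.27334 m/s.
|v| = 0.27334 m/s.

0.273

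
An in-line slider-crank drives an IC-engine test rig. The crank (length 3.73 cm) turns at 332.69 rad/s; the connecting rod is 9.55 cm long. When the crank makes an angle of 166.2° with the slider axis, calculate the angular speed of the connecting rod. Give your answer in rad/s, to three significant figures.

ω = 332.7 rad/s
The rod makes angle φ with the slider axis where L sinφ = r sinθ; differentiating, L cosφ·φ̇ = r ω cosθ.
L cosφ = √(L² − r² sin²θ) = 0.095085 m.
|ω_rod| = r ω |cosθ| / √(L² − r² sin²θ) = 0.0373·332.7·0.97113/0.095085 = 126.74 rad/s.

127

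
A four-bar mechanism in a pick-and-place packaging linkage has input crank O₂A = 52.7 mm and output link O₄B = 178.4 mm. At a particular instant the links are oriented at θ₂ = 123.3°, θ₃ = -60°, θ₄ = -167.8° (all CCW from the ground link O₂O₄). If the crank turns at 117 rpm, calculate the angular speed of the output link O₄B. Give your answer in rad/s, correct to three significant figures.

ω₂ = 12.25 rad/s (from 117 rpm).
Differentiating the loop-closure r₂e^{iθ₂}+r₃e^{iθ₃}=r₁+r₄e^{iθ₄} gives r₂ω₂e^{iθ₂}+r₃ω₃e^{iθ₃}=r₄ω₄e^{iθ₄}.
Eliminating the other unknown: ω₄ = r₂ω₂ sin(θ₂−θ₃) / [r₄ sin(θ₄−θ₃)].
Numerator sine = -0.05756; denominator sine = -0.95213.
Result = 0.0527·12.25·(-0.05756) / (0.1784·(-0.95213)) = +0.21882 rad/s; magnitude 0.21882 rad/s.

0.219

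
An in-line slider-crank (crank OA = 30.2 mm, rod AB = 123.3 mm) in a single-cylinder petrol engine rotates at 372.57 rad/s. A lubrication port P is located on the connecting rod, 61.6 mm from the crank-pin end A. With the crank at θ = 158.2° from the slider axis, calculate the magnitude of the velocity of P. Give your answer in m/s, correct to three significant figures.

6.41

ω = 372.6 rad/s.  Crank-pin speed |V_A| = rω = 11.252 m/s, perpendicular to OA.
Rod angle: sinφ = −(r/L) sinθ ⇒ φ = -5.219°; ω_rod = −rω cosθ/√(L²−r²sin²θ) = +85.081 rad/s.
V_P = V_A + ω_rod × AP, with AP = 0.0616 m along the rod.
Components: V_Px = −rω sinθ − a·ω_rod·sinφ = -3.7018 m/s;  V_Py = rω cosθ + a·ω_rod·cosφ = -5.2277 m/s.
|V_P| = √(V_Px² + V_Py²) = 6.4056 m/s.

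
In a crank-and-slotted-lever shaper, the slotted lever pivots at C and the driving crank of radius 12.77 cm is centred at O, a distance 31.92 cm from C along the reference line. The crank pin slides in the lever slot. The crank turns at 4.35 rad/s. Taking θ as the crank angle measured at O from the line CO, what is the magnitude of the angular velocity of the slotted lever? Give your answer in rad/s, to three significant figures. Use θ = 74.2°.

ω = 4.35 rad/s
Crank pin A relative to C: A = (d + r cosθ, r sinθ); lever angle φ = atan2(r sinθ, d + r cosθ).
Differentiating tanφ: φ̇ = rω(d cosθ + r)/(d² + r² + 2dr cosθ).
d² + r² + 2dr cosθ = |CA|² = 0.140393 m²;  d cosθ + r = +0.21461 m.
|ω_lever| = |0.1277·4.35·+0.21461| / 0.140393 = 0.84916 rad/s.

0.849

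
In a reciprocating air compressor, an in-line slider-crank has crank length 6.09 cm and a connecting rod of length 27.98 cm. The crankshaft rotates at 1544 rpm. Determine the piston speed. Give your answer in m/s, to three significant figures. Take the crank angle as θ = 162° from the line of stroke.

2.41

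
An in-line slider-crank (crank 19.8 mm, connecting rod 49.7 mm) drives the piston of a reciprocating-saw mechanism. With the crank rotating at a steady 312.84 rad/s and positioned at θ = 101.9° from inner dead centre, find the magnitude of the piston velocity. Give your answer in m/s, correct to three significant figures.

5.52

ω = 312.8 rad/s
For an in-line slider-crank, x = r cosθ + √(L² − r² sin²θ), so v = −rω sinθ·[1 + r cosθ/√(L² − r² sin²θ)].
With r = 0.0198 m, L = 0.0497 m, θ = 101.9°: √(L² − r² sin²θ) = 0.045768 m.
v = −0.0198·312.8·0.97851·[1 + 0.0198·-0.20620/0.045768] = -5.5204 m/s.
|v| = 5.5204 m/s.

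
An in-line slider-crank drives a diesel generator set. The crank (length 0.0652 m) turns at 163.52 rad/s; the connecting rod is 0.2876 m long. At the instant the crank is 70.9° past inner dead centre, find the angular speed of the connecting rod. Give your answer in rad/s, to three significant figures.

12.4

ω = 163.5 rad/s
The rod makes angle φ with the slider axis where L sinφ = r sinθ; differentiating, L cosφ·φ̇ = r ω cosθ.
L cosφ = √(L² − r² sin²θ) = 0.28092 m.
|ω_rod| = r ω |cosθ| / √(L² − r² sin²θ) = 0.0652·163.5·0.32722/0.28092 = 12.418 rad/s.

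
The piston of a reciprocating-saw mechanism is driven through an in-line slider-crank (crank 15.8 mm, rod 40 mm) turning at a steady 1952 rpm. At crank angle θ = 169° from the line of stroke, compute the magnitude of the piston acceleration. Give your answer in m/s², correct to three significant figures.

404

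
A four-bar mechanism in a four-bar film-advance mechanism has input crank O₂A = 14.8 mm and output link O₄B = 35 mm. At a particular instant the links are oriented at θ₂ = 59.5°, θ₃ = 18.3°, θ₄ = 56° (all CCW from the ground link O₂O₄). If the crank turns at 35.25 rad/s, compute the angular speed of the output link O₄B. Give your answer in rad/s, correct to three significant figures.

ω₂ = 35.25 rad/s
Differentiating the loop-closure r₂e^{iθ₂}+r₃e^{iθ₃}=r₁+r₄e^{iθ₄} gives r₂ω₂e^{iθ₂}+r₃ω₃e^{iθ₃}=r₄ω₄e^{iθ₄}.
Eliminating the other unknown: ω₄ = r₂ω₂ sin(θ₂−θ₃) / [r₄ sin(θ₄−θ₃)].
Numerator sine = +0.65869; denominator sine = +0.61153.
Result = 0.0148·35.25·(+0.65869) / (0.035·(+0.61153)) = +16.055 rad/s; magnitude 16.055 rad/s.

16.1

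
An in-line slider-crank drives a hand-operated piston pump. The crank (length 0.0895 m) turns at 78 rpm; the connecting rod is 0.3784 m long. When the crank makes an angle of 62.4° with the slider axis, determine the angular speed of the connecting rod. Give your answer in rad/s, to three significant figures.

ω = 8.168 rad/s (converted from 78 rpm).
The rod makes angle φ with the slider axis where L sinφ = r sinθ; differentiating, L cosφ·φ̇ = r ω cosθ.
L cosφ = √(L² − r² sin²θ) = 0.36999 m.
|ω_rod| = r ω |cosθ| / √(L² − r² sin²θ) = 0.0895·8.168·0.46330/0.36999 = 0.9154 rad/s.

0.915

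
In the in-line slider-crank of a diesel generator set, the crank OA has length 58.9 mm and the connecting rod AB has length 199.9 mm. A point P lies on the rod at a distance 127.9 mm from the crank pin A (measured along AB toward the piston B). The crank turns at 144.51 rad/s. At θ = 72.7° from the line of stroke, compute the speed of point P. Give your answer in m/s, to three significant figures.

8.65

ω = 144.5 rad/s.  Crank-pin speed |V_A| = rω = 8.5116 m/s, perpendicular to OA.
Rod angle: sinφ = −(r/L) sinθ ⇒ φ = -16.339°; ω_rod = −rω cosθ/√(L²−r²sin²θ) = -13.195 rad/s.
V_P = V_A + ω_rod × AP, with AP = 0.1279 m along the rod.
Components: V_Px = −rω sinθ − a·ω_rod·sinφ = -8.6013 m/s;  V_Py = rω cosθ + a·ω_rod·cosφ = +0.91167 m/s.
|V_P| = √(V_Px² + V_Py²) = 8.6495 m/s.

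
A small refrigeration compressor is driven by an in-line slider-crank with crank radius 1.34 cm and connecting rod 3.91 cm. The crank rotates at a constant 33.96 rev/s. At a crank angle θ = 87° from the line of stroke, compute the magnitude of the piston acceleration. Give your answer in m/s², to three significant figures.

189

ω = 2π·34 = 213.4 rad/s
x(θ) = r cosθ + √(L² − r² sin²θ); with ω constant, a = ω²·d²x/dθ².
d²x/dθ² = −r cosθ − r²(cos2θ)/√u − r⁴ sin²2θ/(4u^{3/2}),  u = L² − r² sin²θ = 0.00134974 m².
Substituting r = 0.0134 m, L = 0.0391 m, θ = 87°: d²x/dθ² = +0.0041576 m.
a = ω²·d²x/dθ² = (213.4)²·(+0.0041576) = +189.3 m/s²;  |a| = 189.3 m/s².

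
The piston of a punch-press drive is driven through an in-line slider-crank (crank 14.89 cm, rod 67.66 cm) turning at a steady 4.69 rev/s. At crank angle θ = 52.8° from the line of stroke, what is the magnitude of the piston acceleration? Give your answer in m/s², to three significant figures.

ω = 2π·4.69 = 29.47 rad/s
x(θ) = r cosθ + √(L² − r² sin²θ); with ω constant, a = ω²·d²x/dθ².
d²x/dθ² = −r cosθ − r²(cos2θ)/√u − r⁴ sin²2θ/(4u^{3/2}),  u = L² − r² sin²θ = 0.443721 m².
Substituting r = 0.1489 m, L = 0.6766 m, θ = 52.8°: d²x/dθ² = -0.08146 m.
a = ω²·d²x/dθ² = (29.47)²·(-0.08146) = -70.737 m/s²;  |a| = 70.737 m/s².

70.7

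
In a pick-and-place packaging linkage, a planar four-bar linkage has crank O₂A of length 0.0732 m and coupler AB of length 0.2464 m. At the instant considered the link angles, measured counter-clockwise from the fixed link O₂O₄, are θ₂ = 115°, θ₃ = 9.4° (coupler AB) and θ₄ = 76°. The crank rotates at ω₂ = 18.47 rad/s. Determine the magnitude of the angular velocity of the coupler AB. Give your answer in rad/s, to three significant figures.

ω₂ = 18.47 rad/s
Differentiating the loop-closure r₂e^{iθ₂}+r₃e^{iθ₃}=r₁+r₄e^{iθ₄} gives r₂ω₂e^{iθ₂}+r₃ω₃e^{iθ₃}=r₄ω₄e^{iθ₄}.
Eliminating the other unknown: ω₃ = r₂ω₂ sin(θ₄−θ₂) / [r₃ sin(θ₃−θ₄)].
Numerator sine = -0.62932; denominator sine = -0.91775.
Result = 0.0732·18.47·(-0.62932) / (0.2464·(-0.91775)) = +3.7626 rad/s; magnitude 3.7626 rad/s.

3.76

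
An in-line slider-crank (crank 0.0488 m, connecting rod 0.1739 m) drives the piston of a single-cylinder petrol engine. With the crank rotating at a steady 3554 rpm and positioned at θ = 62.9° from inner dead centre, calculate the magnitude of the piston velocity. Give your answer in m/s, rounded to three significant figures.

18.3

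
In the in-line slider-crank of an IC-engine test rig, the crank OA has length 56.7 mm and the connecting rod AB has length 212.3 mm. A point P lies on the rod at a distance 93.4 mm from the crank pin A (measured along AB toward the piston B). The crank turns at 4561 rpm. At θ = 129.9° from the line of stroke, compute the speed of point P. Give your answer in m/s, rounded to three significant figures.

21.5

ω = 477.6 rad/s.  Crank-pin speed |V_A| = rω = 27.081 m/s, perpendicular to OA.
Rod angle: sinφ = −(r/L) sinθ ⇒ φ = -11.823°; ω_rod = −rω cosθ/√(L²−r²sin²θ) = +83.598 rad/s.
V_P = V_A + ω_rod × AP, with AP = 0.0934 m along the rod.
Components: V_Px = −rω sinθ − a·ω_rod·sinφ = -19.176 m/s;  V_Py = rω cosθ + a·ω_rod·cosφ = -9.729 m/s.
|V_P| = √(V_Px² + V_Py²) = 21.503 m/s.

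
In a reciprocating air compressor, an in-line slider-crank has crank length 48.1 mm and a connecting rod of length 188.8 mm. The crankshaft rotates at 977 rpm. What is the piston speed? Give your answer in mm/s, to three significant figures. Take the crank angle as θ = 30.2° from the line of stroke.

3030

ω = 2π·977/60 = 102.3 rad/s
For an in-line slider-crank, x = r cosθ + √(L² − r² sin²θ), so v = −rω sinθ·[1 + r cosθ/√(L² − r² sin²θ)].
With r = 0.0481 m, L = 0.1888 m, θ = 30.2°: √(L² − r² sin²θ) = 0.18724 m.
v = −0.0481·102.3·0.50302·[1 + 0.0481·0.86427/0.18724] = -3.025 m/s.
|v| = 3.025 m/s = 3025 mm/s.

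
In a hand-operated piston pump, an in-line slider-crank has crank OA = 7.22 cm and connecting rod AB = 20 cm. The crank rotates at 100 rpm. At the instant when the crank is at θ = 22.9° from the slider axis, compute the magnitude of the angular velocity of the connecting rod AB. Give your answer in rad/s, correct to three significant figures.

3.52

ω = 10.47 rad/s (converted from 100 rpm).
The rod makes angle φ with the slider axis where L sinφ = r sinθ; differentiating, L cosφ·φ̇ = r ω cosθ.
L cosφ = √(L² − r² sin²θ) = 0.19802 m.
|ω_rod| = r ω |cosθ| / √(L² − r² sin²θ) = 0.0722·10.47·0.92119/0.19802 = 3.5173 rad/s.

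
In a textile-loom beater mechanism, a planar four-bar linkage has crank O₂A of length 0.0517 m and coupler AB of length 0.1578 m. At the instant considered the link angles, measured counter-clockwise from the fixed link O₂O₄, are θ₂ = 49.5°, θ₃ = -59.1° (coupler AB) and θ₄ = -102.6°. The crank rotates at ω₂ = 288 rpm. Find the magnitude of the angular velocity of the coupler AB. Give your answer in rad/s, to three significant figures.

6.72

ω₂ = 30.16 rad/s (from 288 rpm).
Differentiating the loop-closure r₂e^{iθ₂}+r₃e^{iθ₃}=r₁+r₄e^{iθ₄} gives r₂ω₂e^{iθ₂}+r₃ω₃e^{iθ₃}=r₄ω₄e^{iθ₄}.
Eliminating the other unknown: ω₃ = r₂ω₂ sin(θ₄−θ₂) / [r₃ sin(θ₃−θ₄)].
Numerator sine = -0.46793; denominator sine = +0.68835.
Result = 0.0517·30.16·(-0.46793) / (0.1578·(+0.68835)) = -6.717 rad/s; magnitude 6.717 rad/s.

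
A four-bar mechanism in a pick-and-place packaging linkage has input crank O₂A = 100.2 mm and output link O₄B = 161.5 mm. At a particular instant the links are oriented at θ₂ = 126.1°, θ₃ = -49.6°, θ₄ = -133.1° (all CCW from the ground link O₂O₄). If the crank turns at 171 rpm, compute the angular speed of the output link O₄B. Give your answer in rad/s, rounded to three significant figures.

ω₂ = 17.91 rad/s (from 171 rpm).
Differentiating the loop-closure r₂e^{iθ₂}+r₃e^{iθ₃}=r₁+r₄e^{iθ₄} gives r₂ω₂e^{iθ₂}+r₃ω₃e^{iθ₃}=r₄ω₄e^{iθ₄}.
Eliminating the other unknown: ω₄ = r₂ω₂ sin(θ₂−θ₃) / [r₄ sin(θ₄−θ₃)].
Numerator sine = +0.07498; denominator sine = -0.99357.
Result = 0.1002·17.91·(+0.07498) / (0.1615·(-0.99357)) = -0.83841 rad/s; magnitude 0.83841 rad/s.

0.838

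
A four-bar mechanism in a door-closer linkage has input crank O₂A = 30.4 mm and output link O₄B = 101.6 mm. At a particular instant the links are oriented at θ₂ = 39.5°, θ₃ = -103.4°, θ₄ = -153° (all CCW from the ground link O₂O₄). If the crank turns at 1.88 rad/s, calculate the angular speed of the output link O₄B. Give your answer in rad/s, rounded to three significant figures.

0.446

ω₂ = 1.88 rad/s
Differentiating the loop-closure r₂e^{iθ₂}+r₃e^{iθ₃}=r₁+r₄e^{iθ₄} gives r₂ω₂e^{iθ₂}+r₃ω₃e^{iθ₃}=r₄ω₄e^{iθ₄}.
Eliminating the other unknown: ω₄ = r₂ω₂ sin(θ₂−θ₃) / [r₄ sin(θ₄−θ₃)].
Numerator sine = +0.60321; denominator sine = -0.76154.
Result = 0.0304·1.88·(+0.60321) / (0.1016·(-0.76154)) = -0.44557 rad/s; magnitude 0.44557 rad/s.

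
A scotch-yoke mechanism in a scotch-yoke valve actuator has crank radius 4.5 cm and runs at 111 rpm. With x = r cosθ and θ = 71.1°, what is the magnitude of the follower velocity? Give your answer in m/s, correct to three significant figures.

0.495

ω = 11.62 rad/s (from 111 rpm).
x = r cosθ ⇒ ẋ = −rω sinθ.
|v| = rω|sinθ| = 0.045·11.62·|sin 71.1°| = 0.49487 m/s.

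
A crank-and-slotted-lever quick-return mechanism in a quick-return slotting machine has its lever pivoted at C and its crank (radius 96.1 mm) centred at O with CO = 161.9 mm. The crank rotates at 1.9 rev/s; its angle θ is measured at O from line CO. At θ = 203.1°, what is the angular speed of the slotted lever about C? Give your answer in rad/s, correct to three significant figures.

ω = 11.94 rad/s (from 1.9 rev/s).
Crank pin A relative to C: A = (d + r cosθ, r sinθ); lever angle φ = atan2(r sinθ, d + r cosθ).
Differentiating tanφ: φ̇ = rω(d cosθ + r)/(d² + r² + 2dr cosθ).
d² + r² + 2dr cosθ = |CA|² = 0.00682457 m²;  d cosθ + r = -0.052819 m.
|ω_lever| = |0.0961·11.94·-0.052819| / 0.00682457 = 8.8792 rad/s.

8.88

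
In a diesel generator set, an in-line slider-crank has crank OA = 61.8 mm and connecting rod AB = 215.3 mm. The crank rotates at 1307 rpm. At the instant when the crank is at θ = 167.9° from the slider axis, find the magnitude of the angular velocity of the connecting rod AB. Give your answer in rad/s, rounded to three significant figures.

ω = 136.9 rad/s (converted from 1307 rpm).
The rod makes angle φ with the slider axis where L sinφ = r sinθ; differentiating, L cosφ·φ̇ = r ω cosθ.
L cosφ = √(L² − r² sin²θ) = 0.21491 m.
|ω_rod| = r ω |cosθ| / √(L² − r² sin²θ) = 0.0618·136.9·0.97778/0.21491 = 38.484 rad/s.

38.5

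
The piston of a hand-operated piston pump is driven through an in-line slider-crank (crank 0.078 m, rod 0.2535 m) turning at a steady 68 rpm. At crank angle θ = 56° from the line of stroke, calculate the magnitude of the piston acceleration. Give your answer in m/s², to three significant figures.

ω = 2π·68/60 = 7.121 rad/s
x(θ) = r cosθ + √(L² − r² sin²θ); with ω constant, a = ω²·d²x/dθ².
d²x/dθ² = −r cosθ − r²(cos2θ)/√u − r⁴ sin²2θ/(4u^{3/2}),  u = L² − r² sin²θ = 0.0600807 m².
Substituting r = 0.078 m, L = 0.2535 m, θ = 56°: d²x/dθ² = -0.034859 m.
a = ω²·d²x/dθ² = (7.121)²·(-0.034859) = -1.7676 m/s²;  |a| = 1.7676 m/s².

1.77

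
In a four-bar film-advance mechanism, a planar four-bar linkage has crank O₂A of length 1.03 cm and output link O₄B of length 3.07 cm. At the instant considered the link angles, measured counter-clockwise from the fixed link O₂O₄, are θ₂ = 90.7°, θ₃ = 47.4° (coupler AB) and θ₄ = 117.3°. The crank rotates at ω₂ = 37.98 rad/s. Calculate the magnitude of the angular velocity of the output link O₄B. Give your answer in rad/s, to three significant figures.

9.31

ω₂ = 37.98 rad/s
Differentiating the loop-closure r₂e^{iθ₂}+r₃e^{iθ₃}=r₁+r₄e^{iθ₄} gives r₂ω₂e^{iθ₂}+r₃ω₃e^{iθ₃}=r₄ω₄e^{iθ₄}.
Eliminating the other unknown: ω₄ = r₂ω₂ sin(θ₂−θ₃) / [r₄ sin(θ₄−θ₃)].
Numerator sine = +0.68582; denominator sine = +0.93909.
Result = 0.0103·37.98·(+0.68582) / (0.0307·(+0.93909)) = +9.3058 rad/s; magnitude 9.3058 rad/s.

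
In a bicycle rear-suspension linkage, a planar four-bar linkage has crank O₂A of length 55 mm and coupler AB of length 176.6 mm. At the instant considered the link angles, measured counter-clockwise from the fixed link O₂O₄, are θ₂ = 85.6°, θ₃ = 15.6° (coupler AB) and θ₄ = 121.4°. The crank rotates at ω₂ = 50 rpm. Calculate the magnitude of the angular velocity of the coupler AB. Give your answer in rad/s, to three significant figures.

ω₂ = 5.236 rad/s (from 50 rpm).
Differentiating the loop-closure r₂e^{iθ₂}+r₃e^{iθ₃}=r₁+r₄e^{iθ₄} gives r₂ω₂e^{iθ₂}+r₃ω₃e^{iθ₃}=r₄ω₄e^{iθ₄}.
Eliminating the other unknown: ω₃ = r₂ω₂ sin(θ₄−θ₂) / [r₃ sin(θ₃−θ₄)].
Numerator sine = +0.58496; denominator sine = -0.96222.
Result = 0.055·5.236·(+0.58496) / (0.1766·(-0.96222)) = -0.99134 rad/s; magnitude 0.99134 rad/s.

0.991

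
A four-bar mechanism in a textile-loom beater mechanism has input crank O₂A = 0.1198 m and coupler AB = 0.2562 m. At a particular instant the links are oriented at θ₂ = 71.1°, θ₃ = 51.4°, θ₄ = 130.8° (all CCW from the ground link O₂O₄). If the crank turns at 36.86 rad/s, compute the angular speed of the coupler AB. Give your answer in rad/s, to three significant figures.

ω₂ = 36.86 rad/s
Differentiating the loop-closure r₂e^{iθ₂}+r₃e^{iθ₃}=r₁+r₄e^{iθ₄} gives r₂ω₂e^{iθ₂}+r₃ω₃e^{iθ₃}=r₄ω₄e^{iθ₄}.
Eliminating the other unknown: ω₃ = r₂ω₂ sin(θ₄−θ₂) / [r₃ sin(θ₃−θ₄)].
Numerator sine = +0.86340; denominator sine = -0.98294.
Result = 0.1198·36.86·(+0.86340) / (0.2562·(-0.98294)) = -15.14 rad/s; magnitude 15.14 rad/s.

15.1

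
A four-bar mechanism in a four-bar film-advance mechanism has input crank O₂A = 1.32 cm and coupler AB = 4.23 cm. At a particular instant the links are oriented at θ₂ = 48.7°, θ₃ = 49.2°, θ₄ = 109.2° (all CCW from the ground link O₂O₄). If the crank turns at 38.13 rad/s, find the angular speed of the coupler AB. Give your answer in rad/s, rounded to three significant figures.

12.0

ω₂ = 38.13 rad/s
Differentiating the loop-closure r₂e^{iθ₂}+r₃e^{iθ₃}=r₁+r₄e^{iθ₄} gives r₂ω₂e^{iθ₂}+r₃ω₃e^{iθ₃}=r₄ω₄e^{iθ₄}.
Eliminating the other unknown: ω₃ = r₂ω₂ sin(θ₄−θ₂) / [r₃ sin(θ₃−θ₄)].
Numerator sine = +0.87036; denominator sine = -0.86603.
Result = 0.0132·38.13·(+0.87036) / (0.0423·(-0.86603)) = -11.958 rad/s; magnitude 11.958 rad/s.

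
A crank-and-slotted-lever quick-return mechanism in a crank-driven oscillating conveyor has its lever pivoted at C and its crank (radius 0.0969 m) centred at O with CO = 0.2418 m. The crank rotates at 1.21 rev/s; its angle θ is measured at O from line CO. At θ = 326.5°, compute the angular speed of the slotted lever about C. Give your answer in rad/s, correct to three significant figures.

2.06

ω = 7.603 rad/s (from 1.21 rev/s).
Crank pin A relative to C: A = (d + r cosθ, r sinθ); lever angle φ = atan2(r sinθ, d + r cosθ).
Differentiating tanφ: φ̇ = rω(d cosθ + r)/(d² + r² + 2dr cosθ).
d² + r² + 2dr cosθ = |CA|² = 0.106933 m²;  d cosθ + r = +0.29853 m.
|ω_lever| = |0.0969·7.603·+0.29853| / 0.106933 = 2.0567 rad/s.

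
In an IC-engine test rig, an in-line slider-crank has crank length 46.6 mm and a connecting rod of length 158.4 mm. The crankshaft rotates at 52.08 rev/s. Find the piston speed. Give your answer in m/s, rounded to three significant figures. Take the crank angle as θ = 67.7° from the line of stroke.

15.7

ω = 2π·52.1 = 327.2 rad/s
For an in-line slider-crank, x = r cosθ + √(L² − r² sin²θ), so v = −rω sinθ·[1 + r cosθ/√(L² − r² sin²θ)].
With r = 0.0466 m, L = 0.1584 m, θ = 67.7°: √(L² − r² sin²θ) = 0.15242 m.
v = −0.0466·327.2·0.92521·[1 + 0.0466·0.37946/0.15242] = -15.745 m/s.
|v| = 15.745 m/s.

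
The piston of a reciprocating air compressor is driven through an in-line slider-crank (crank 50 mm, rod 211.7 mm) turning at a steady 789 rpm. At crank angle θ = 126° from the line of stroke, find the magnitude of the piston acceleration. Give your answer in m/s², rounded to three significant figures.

225

ω = 2π·789/60 = 82.62 rad/s
x(θ) = r cosθ + √(L² − r² sin²θ); with ω constant, a = ω²·d²x/dθ².
d²x/dθ² = −r cosθ − r²(cos2θ)/√u − r⁴ sin²2θ/(4u^{3/2}),  u = L² − r² sin²θ = 0.0431806 m².
Substituting r = 0.05 m, L = 0.2117 m, θ = 126°: d²x/dθ² = +0.032949 m.
a = ω²·d²x/dθ² = (82.62)²·(+0.032949) = +224.94 m/s²;  |a| = 224.94 m/s².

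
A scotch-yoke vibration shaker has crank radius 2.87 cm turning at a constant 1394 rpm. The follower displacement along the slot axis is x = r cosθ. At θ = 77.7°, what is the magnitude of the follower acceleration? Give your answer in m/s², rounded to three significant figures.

ω = 146 rad/s (from 1394 rpm).
x = r cosθ ⇒ ẍ = −rω² cosθ (ω constant).
|a| = rω²|cosθ| = 0.0287·(146)²·|cos 77.7°| = 130.29 m/s².

130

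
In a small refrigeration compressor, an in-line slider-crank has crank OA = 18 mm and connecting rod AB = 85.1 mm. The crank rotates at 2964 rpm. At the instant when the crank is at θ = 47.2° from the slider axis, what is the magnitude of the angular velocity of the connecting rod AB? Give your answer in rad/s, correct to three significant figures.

45.2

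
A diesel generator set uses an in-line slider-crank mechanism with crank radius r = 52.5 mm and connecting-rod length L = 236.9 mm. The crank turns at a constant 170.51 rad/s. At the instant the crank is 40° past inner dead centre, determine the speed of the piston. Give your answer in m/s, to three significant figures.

6.74

ω = 170.5 rad/s
For an in-line slider-crank, x = r cosθ + √(L² − r² sin²θ), so v = −rω sinθ·[1 + r cosθ/√(L² − r² sin²θ)].
With r = 0.0525 m, L = 0.2369 m, θ = 40°: √(L² − r² sin²θ) = 0.23448 m.
v = −0.0525·170.5·0.64279·[1 + 0.0525·0.76604/0.23448] = -6.741 m/s.
|v| = 6.741 m/s.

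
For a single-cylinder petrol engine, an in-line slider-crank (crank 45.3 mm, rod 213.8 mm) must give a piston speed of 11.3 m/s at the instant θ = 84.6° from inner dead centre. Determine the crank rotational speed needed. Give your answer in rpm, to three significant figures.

2340

For an in-line slider-crank, |v_piston| = rω|sinθ|·[1 + r cosθ/√(L² − r² sin²θ)].
With r = 0.0453 m, L = 0.2138 m, θ = 84.6°: the bracketed kinematic factor |dx/dθ| = 0.046019 m.
ω = v/|dx/dθ| = 11.3/0.046019 = 245.55 rad/s.
N = 60ω/(2π) = 2344.8 rpm.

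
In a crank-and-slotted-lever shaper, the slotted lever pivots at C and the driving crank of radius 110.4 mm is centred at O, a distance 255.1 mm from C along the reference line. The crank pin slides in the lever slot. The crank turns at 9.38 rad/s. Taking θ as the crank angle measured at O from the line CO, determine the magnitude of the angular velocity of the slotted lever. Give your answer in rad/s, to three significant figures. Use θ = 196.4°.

5.99

ω = 9.38 rad/s
Crank pin A relative to C: A = (d + r cosθ, r sinθ); lever angle φ = atan2(r sinθ, d + r cosθ).
Differentiating tanφ: φ̇ = rω(d cosθ + r)/(d² + r² + 2dr cosθ).
d² + r² + 2dr cosθ = |CA|² = 0.0232298 m²;  d cosθ + r = -0.13432 m.
|ω_lever| = |0.1104·9.38·-0.13432| / 0.0232298 = 5.9878 rad/s.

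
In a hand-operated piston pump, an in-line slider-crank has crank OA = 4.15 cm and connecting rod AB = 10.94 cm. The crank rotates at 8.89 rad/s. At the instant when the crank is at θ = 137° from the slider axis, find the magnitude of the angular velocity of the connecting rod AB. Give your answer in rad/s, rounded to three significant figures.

2.55

ω = 8.89 rad/s
The rod makes angle φ with the slider axis where L sinφ = r sinθ; differentiating, L cosφ·φ̇ = r ω cosθ.
L cosφ = √(L² − r² sin²θ) = 0.10568 m.
|ω_rod| = r ω |cosθ| / √(L² − r² sin²θ) = 0.0415·8.89·0.73135/0.10568 = 2.5533 rad/s.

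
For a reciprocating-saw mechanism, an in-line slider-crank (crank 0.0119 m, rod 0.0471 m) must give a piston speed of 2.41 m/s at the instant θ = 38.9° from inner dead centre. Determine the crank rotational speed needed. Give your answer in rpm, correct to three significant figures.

2570

For an in-line slider-crank, |v_piston| = rω|sinθ|·[1 + r cosθ/√(L² − r² sin²θ)].
With r = 0.0119 m, L = 0.0471 m, θ = 38.9°: the bracketed kinematic factor |dx/dθ| = 0.008961 m.
ω = v/|dx/dθ| = 2.41/0.008961 = 268.94 rad/s.
N = 60ω/(2π) = 2568.2 rpm.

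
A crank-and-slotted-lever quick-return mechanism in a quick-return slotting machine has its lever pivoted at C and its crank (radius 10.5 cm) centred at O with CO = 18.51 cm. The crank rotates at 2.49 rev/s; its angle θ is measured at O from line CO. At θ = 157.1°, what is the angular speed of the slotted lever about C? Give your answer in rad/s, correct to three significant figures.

11.4

ω = 15.65 rad/s (from 2.49 rev/s).
Crank pin A relative to C: A = (d + r cosθ, r sinθ); lever angle φ = atan2(r sinθ, d + r cosθ).
Differentiating tanφ: φ̇ = rω(d cosθ + r)/(d² + r² + 2dr cosθ).
d² + r² + 2dr cosθ = |CA|² = 0.00947961 m²;  d cosθ + r = -0.065511 m.
|ω_lever| = |0.105·15.65·-0.065511| / 0.00947961 = 11.353 rad/s.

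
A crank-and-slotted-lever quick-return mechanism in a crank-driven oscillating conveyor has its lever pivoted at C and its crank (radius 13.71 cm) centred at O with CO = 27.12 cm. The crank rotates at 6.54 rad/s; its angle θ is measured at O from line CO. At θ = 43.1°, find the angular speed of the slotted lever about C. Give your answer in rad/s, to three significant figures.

ω = 6.54 rad/s
Crank pin A relative to C: A = (d + r cosθ, r sinθ); lever angle φ = atan2(r sinθ, d + r cosθ).
Differentiating tanφ: φ̇ = rω(d cosθ + r)/(d² + r² + 2dr cosθ).
d² + r² + 2dr cosθ = |CA|² = 0.146643 m²;  d cosθ + r = +0.33512 m.
|ω_lever| = |0.1371·6.54·+0.33512| / 0.146643 = 2.0491 rad/s.

2.05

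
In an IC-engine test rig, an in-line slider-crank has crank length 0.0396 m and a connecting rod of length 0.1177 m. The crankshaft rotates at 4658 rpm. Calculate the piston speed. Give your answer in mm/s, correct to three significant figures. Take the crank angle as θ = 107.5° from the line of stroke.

ω = 2π·4658/60 = 487.8 rad/s
For an in-line slider-crank, x = r cosθ + √(L² − r² sin²θ), so v = −rω sinθ·[1 + r cosθ/√(L² − r² sin²θ)].
With r = 0.0396 m, L = 0.1177 m, θ = 107.5°: √(L² − r² sin²θ) = 0.11148 m.
v = −0.0396·487.8·0.95372·[1 + 0.0396·-0.30071/0.11148] = -16.454 m/s.
|v| = 16.454 m/s = 16454 mm/s.

16500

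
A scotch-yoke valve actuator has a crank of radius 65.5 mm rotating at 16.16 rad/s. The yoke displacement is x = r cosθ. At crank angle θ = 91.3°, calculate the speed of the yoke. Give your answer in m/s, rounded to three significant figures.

ω = 16.16 rad/s
x = r cosθ ⇒ ẋ = −rω sinθ.
|v| = rω|sinθ| = 0.0655·16.16·|sin 91.3°| = 1.0582 m/s.

1.06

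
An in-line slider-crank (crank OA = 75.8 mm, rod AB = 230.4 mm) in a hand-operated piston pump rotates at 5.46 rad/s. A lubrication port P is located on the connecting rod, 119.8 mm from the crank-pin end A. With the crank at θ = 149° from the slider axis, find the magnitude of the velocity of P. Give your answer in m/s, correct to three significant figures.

ω = 5.46 rad/s.  Crank-pin speed |V_A| = rω = 0.41387 m/s, perpendicular to OA.
Rod angle: sinφ = −(r/L) sinθ ⇒ φ = -9.755°; ω_rod = −rω cosθ/√(L²−r²sin²θ) = +1.5623 rad/s.
V_P = V_A + ω_rod × AP, with AP = 0.1198 m along the rod.
Components: V_Px = −rω sinθ − a·ω_rod·sinφ = -0.18144 m/s;  V_Py = rω cosθ + a·ω_rod·cosφ = -0.17029 m/s.
|V_P| = √(V_Px² + V_Py²) = 0.24884 m/s.

0.249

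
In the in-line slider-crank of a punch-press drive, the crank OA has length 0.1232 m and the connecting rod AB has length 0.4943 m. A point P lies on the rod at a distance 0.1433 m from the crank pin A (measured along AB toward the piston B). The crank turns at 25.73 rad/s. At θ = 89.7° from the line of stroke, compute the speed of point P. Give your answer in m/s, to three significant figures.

3.17

ω = 25.73 rad/s.  Crank-pin speed |V_A| = rω = 3.1699 m/s, perpendicular to OA.
Rod angle: sinφ = −(r/L) sinθ ⇒ φ = -14.432°; ω_rod = −rω cosθ/√(L²−r²sin²θ) = -0.034672 rad/s.
V_P = V_A + ω_rod × AP, with AP = 0.1433 m along the rod.
Components: V_Px = −rω sinθ − a·ω_rod·sinφ = -3.1711 m/s;  V_Py = rω cosθ + a·ω_rod·cosφ = +0.011786 m/s.
|V_P| = √(V_Px² + V_Py²) = 3.1712 m/s.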